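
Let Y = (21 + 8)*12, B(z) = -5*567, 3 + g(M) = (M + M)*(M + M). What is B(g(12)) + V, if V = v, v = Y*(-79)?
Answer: -30327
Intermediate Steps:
g(M) = -3 + 4*M² (g(M) = -3 + (M + M)*(M + M) = -3 + (2*M)*(2*M) = -3 + 4*M²)
B(z) = -2835
Y = 348 (Y = 29*12 = 348)
v = -27492 (v = 348*(-79) = -27492)
V = -27492
B(g(12)) + V = -2835 - 27492 = -30327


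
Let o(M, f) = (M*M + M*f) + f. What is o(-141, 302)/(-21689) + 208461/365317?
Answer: 12704046112/7923360413 ≈ 1.6034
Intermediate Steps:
o(M, f) = f + M**2 + M*f (o(M, f) = (M**2 + M*f) + f = f + M**2 + M*f)
o(-141, 302)/(-21689) + 208461/365317 = (302 + (-141)**2 - 141*302)/(-21689) + 208461/365317 = (302 + 19881 - 42582)*(-1/21689) + 208461*(1/365317) = -22399*(-1/21689) + 208461/365317 = 22399/21689 + 208461/365317 = 12704046112/7923360413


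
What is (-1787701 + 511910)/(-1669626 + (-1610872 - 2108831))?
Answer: 115981/489939 ≈ 0.23673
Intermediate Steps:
(-1787701 + 511910)/(-1669626 + (-1610872 - 2108831)) = -1275791/(-1669626 - 3719703) = -1275791/(-5389329) = -1275791*(-1/5389329) = 115981/489939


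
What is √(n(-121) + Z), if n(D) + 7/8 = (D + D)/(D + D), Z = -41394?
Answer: I*√662302/4 ≈ 203.45*I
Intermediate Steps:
n(D) = ⅛ (n(D) = -7/8 + (D + D)/(D + D) = -7/8 + (2*D)/((2*D)) = -7/8 + (2*D)*(1/(2*D)) = -7/8 + 1 = ⅛)
√(n(-121) + Z) = √(⅛ - 41394) = √(-331151/8) = I*√662302/4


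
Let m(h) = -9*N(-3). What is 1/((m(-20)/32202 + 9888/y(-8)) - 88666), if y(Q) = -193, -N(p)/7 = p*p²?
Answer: -690554/61264076705 ≈ -1.1272e-5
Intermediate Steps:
N(p) = -7*p³ (N(p) = -7*p*p² = -7*p³)
m(h) = -1701 (m(h) = -(-63)*(-3)³ = -(-63)*(-27) = -9*189 = -1701)
1/((m(-20)/32202 + 9888/y(-8)) - 88666) = 1/((-1701/32202 + 9888/(-193)) - 88666) = 1/((-1701*1/32202 + 9888*(-1/193)) - 88666) = 1/((-189/3578 - 9888/193) - 88666) = 1/(-35415741/690554 - 88666) = 1/(-61264076705/690554) = -690554/61264076705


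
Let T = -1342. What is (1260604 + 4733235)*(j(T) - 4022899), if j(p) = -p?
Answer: -24104565187323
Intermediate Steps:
(1260604 + 4733235)*(j(T) - 4022899) = (1260604 + 4733235)*(-1*(-1342) - 4022899) = 5993839*(1342 - 4022899) = 5993839*(-4021557) = -24104565187323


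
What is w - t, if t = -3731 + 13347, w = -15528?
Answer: -25144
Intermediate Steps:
t = 9616
w - t = -15528 - 1*9616 = -15528 - 9616 = -25144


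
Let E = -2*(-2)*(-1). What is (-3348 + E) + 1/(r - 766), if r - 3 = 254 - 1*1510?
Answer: -6767689/2019 ≈ -3352.0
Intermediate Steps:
r = -1253 (r = 3 + (254 - 1*1510) = 3 + (254 - 1510) = 3 - 1256 = -1253)
E = -4 (E = 4*(-1) = -4)
(-3348 + E) + 1/(r - 766) = (-3348 - 4) + 1/(-1253 - 766) = -3352 + 1/(-2019) = -3352 - 1/2019 = -6767689/2019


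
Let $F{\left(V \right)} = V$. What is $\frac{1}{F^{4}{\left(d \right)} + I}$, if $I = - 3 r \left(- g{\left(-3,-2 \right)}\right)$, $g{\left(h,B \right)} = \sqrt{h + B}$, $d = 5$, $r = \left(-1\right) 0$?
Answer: $\frac{1}{625} \approx 0.0016$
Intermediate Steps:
$r = 0$
$g{\left(h,B \right)} = \sqrt{B + h}$
$I = 0$ ($I = \left(-3\right) 0 \left(- \sqrt{-2 - 3}\right) = 0 \left(- \sqrt{-5}\right) = 0 \left(- i \sqrt{5}\right) = 0$)
$\frac{1}{F^{4}{\left(d \right)} + I} = \frac{1}{5^{4} + 0} = \frac{1}{625 + 0} = \frac{1}{625}$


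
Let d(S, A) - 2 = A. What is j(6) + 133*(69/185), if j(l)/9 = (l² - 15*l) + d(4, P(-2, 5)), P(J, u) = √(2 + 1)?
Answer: -77403/185 + 9*√3 ≈ -402.81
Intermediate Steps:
P(J, u) = √3
d(S, A) = 2 + A
j(l) = 18 - 135*l + 9*√3 + 9*l² (j(l) = 9*((l² - 15*l) + (2 + √3)) = 9*(2 + √3 + l² - 15*l) = 18 - 135*l + 9*√3 + 9*l²)
j(6) + 133*(69/185) = (18 - 135*6 + 9*√3 + 9*6²) + 133*(69/185) = (18 - 810 + 9*√3 + 9*36) + 133*(69*(1/185)) = (18 - 810 + 9*√3 + 324) + 133*(69/185) = (-468 + 9*√3) + 9177/185 = -77403/185 + 9*√3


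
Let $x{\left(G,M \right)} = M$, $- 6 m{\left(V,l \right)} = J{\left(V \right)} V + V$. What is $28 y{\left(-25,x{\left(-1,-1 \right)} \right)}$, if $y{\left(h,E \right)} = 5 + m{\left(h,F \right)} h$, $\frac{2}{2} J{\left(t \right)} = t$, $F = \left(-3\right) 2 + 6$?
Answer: $70140$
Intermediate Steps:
$F = 0$ ($F = -6 + 6 = 0$)
$J{\left(t \right)} = t$
$m{\left(V,l \right)} = - \frac{V}{6} - \frac{V^{2}}{6}$ ($m{\left(V,l \right)} = - \frac{V V + V}{6} = - \frac{V^{2} + V}{6} = - \frac{V + V^{2}}{6} = - \frac{V}{6} - \frac{V^{2}}{6}$)
$y{\left(h,E \right)} = 5 - \frac{h^{2} \left(1 + h\right)}{6}$ ($y{\left(h,E \right)} = 5 + - \frac{h \left(1 + h\right)}{6} h = 5 - \frac{h^{2} \left(1 + h\right)}{6}$)
$28 y{\left(-25,x{\left(-1,-1 \right)} \right)} = 28 \left(5 - \frac{\left(-25\right)^{2}}{6} - \frac{\left(-25\right)^{3}}{6}\right) = 28 \left(5 - \frac{625}{6} - - \frac{15625}{6}\right) = 28 \left(5 - \frac{625}{6} + \frac{15625}{6}\right) = 28 \cdot 2505 = 70140$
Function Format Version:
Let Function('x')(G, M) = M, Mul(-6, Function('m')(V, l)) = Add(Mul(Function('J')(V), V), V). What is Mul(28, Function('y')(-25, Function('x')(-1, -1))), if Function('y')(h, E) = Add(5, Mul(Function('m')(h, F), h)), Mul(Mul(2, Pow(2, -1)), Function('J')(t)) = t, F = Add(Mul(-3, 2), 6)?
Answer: 70140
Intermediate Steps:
F = 0 (F = Add(-6, 6) = 0)
Function('J')(t) = t
Function('m')(V, l) = Add(Mul(Rational(-1, 6), V), Mul(Rational(-1, 6), Pow(V, 2))) (Function('m')(V, l) = Mul(Rational(-1, 6), Add(Mul(V, V), V)) = Mul(Rational(-1, 6), Add(Pow(V, 2), V)) = Mul(Rational(-1, 6), Add(V, Pow(V, 2))) = Add(Mul(Rational(-1, 6), V), Mul(Rational(-1, 6), Pow(V, 2))))
Function('y')(h, E) = Add(5, Mul(Rational(-1, 6), Pow(h, 2), Add(1, h))) (Function('y')(h, E) = Add(5, Mul(Mul(Rational(-1, 6), h, Add(1, h)), h)) = Add(5, Mul(Rational(-1, 6), Pow(h, 2), Add(1, h))))
Mul(28, Function('y')(-25, Function('x')(-1, -1))) = Mul(28, Add(5, Mul(Rational(-1, 6), Pow(-25, 2)), Mul(Rational(-1, 6), Pow(-25, 3)))) = Mul(28, Add(5, Mul(Rational(-1, 6), 625), Mul(Rational(-1, 6), -15625))) = Mul(28, Add(5, Rational(-625, 6), Rational(15625, 6))) = Mul(28, 2505) = 70140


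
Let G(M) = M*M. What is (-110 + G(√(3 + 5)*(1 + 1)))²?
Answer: 6084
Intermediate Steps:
G(M) = M²
(-110 + G(√(3 + 5)*(1 + 1)))² = (-110 + (√(3 + 5)*(1 + 1))²)² = (-110 + (√8*2)²)² = (-110 + ((2*√2)*2)²)² = (-110 + (4*√2)²)² = (-110 + 32)² = (-78)² = 6084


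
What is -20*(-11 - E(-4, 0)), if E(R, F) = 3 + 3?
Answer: 340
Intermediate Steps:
E(R, F) = 6
-20*(-11 - E(-4, 0)) = -20*(-11 - 1*6) = -20*(-11 - 6) = -20*(-17) = 340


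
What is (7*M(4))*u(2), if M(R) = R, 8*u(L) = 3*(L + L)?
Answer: 42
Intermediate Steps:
u(L) = 3*L/4 (u(L) = (3*(L + L))/8 = (3*(2*L))/8 = (6*L)/8 = 3*L/4)
(7*M(4))*u(2) = (7*4)*((3/4)*2) = 28*(3/2) = 42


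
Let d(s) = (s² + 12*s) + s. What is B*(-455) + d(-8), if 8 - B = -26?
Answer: -15510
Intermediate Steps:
B = 34 (B = 8 - 1*(-26) = 8 + 26 = 34)
d(s) = s² + 13*s
B*(-455) + d(-8) = 34*(-455) - 8*(13 - 8) = -15470 - 8*5 = -15470 - 40 = -15510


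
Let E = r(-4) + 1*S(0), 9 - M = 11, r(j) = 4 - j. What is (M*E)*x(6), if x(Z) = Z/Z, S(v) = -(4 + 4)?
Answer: 0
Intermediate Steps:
S(v) = -8 (S(v) = -1*8 = -8)
x(Z) = 1
M = -2 (M = 9 - 1*11 = 9 - 11 = -2)
E = 0 (E = (4 - 1*(-4)) + 1*(-8) = (4 + 4) - 8 = 8 - 8 = 0)
(M*E)*x(6) = -2*0*1 = 0*1 = 0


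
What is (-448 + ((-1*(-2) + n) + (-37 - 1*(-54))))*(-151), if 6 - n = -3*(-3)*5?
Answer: 70668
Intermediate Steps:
n = -39 (n = 6 - (-3*(-3))*5 = 6 - 9*5 = 6 - 1*45 = 6 - 45 = -39)
(-448 + ((-1*(-2) + n) + (-37 - 1*(-54))))*(-151) = (-448 + ((-1*(-2) - 39) + (-37 - 1*(-54))))*(-151) = (-448 + ((2 - 39) + (-37 + 54)))*(-151) = (-448 + (-37 + 17))*(-151) = (-448 - 20)*(-151) = -468*(-151) = 70668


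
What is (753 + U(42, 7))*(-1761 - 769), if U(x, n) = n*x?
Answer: -2648910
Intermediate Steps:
(753 + U(42, 7))*(-1761 - 769) = (753 + 7*42)*(-1761 - 769) = (753 + 294)*(-2530) = 1047*(-2530) = -2648910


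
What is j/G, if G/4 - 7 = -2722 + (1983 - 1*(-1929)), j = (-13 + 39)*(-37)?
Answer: -481/2394 ≈ -0.20092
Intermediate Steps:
j = -962 (j = 26*(-37) = -962)
G = 4788 (G = 28 + 4*(-2722 + (1983 - 1*(-1929))) = 28 + 4*(-2722 + (1983 + 1929)) = 28 + 4*(-2722 + 3912) = 28 + 4*1190 = 28 + 4760 = 4788)
j/G = -962/4788 = -962*1/4788 = -481/2394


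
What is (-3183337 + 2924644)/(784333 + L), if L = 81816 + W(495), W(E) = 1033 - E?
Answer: -258693/866687 ≈ -0.29848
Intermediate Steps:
L = 82354 (L = 81816 + (1033 - 1*495) = 81816 + (1033 - 495) = 81816 + 538 = 82354)
(-3183337 + 2924644)/(784333 + L) = (-3183337 + 2924644)/(784333 + 82354) = -258693/866687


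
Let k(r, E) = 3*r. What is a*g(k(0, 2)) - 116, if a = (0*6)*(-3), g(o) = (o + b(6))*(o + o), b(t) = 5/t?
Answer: -116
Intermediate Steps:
g(o) = 2*o*(5/6 + o) (g(o) = (o + 5/6)*(o + o) = (o + 5*(1/6))*(2*o) = (o + 5/6)*(2*o) = (5/6 + o)*(2*o) = 2*o*(5/6 + o))
a = 0 (a = 0*(-3) = 0)
a*g(k(0, 2)) - 116 = 0*((3*0)*(5 + 6*(3*0))/3) - 116 = 0*((1/3)*0*(5 + 6*0)) - 116 = 0*((1/3)*0*(5 + 0)) - 116 = 0*((1/3)*0*5) - 116 = 0*0 - 116 = 0 - 116 = -116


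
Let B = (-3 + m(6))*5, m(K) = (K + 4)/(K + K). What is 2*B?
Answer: -65/3 ≈ -21.667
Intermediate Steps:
m(K) = (4 + K)/(2*K) (m(K) = (4 + K)/((2*K)) = (4 + K)*(1/(2*K)) = (4 + K)/(2*K))
B = -65/6 (B = (-3 + (½)*(4 + 6)/6)*5 = (-3 + (½)*(⅙)*10)*5 = (-3 + ⅚)*5 = -13/6*5 = -65/6 ≈ -10.833)
2*B = 2*(-65/6) = -65/3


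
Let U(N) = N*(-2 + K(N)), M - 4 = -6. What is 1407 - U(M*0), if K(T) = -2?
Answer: 1407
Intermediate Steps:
M = -2 (M = 4 - 6 = -2)
U(N) = -4*N (U(N) = N*(-2 - 2) = N*(-4) = -4*N)
1407 - U(M*0) = 1407 - (-4)*(-2*0) = 1407 - (-4)*0 = 1407 - 1*0 = 1407 + 0 = 1407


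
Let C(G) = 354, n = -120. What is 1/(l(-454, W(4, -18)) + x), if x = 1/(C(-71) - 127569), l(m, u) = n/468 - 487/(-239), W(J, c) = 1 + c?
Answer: 395257005/704047108 ≈ 0.56141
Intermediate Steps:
l(m, u) = 16603/9321 (l(m, u) = -120/468 - 487/(-239) = -120*1/468 - 487*(-1/239) = -10/39 + 487/239 = 16603/9321)
x = -1/127215 (x = 1/(354 - 127569) = 1/(-127215) = -1/127215 ≈ -7.8607e-6)
1/(l(-454, W(4, -18)) + x) = 1/(16603/9321 - 1/127215) = 1/(704047108/395257005) = 395257005/704047108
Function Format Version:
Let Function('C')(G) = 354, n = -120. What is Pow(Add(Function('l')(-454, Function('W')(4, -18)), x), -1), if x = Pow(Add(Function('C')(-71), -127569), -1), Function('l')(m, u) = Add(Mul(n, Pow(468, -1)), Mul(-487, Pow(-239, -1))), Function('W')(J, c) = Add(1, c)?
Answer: Rational(395257005, 704047108) ≈ 0.56141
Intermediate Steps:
Function('l')(m, u) = Rational(16603, 9321) (Function('l')(m, u) = Add(Mul(-120, Pow(468, -1)), Mul(-487, Pow(-239, -1))) = Add(Mul(-120, Rational(1, 468)), Mul(-487, Rational(-1, 239))) = Add(Rational(-10, 39), Rational(487, 239)) = Rational(16603, 9321))
x = Rational(-1, 127215) (x = Pow(Add(354, -127569), -1) = Pow(-127215, -1) = Rational(-1, 127215) ≈ -7.8607e-6)
Pow(Add(Function('l')(-454, Function('W')(4, -18)), x), -1) = Pow(Add(Rational(16603, 9321), Rational(-1, 127215)), -1) = Pow(Rational(704047108, 395257005), -1) = Rational(395257005, 704047108)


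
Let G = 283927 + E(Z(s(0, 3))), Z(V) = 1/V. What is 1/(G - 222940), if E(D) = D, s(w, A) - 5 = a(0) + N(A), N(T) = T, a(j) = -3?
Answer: 5/304936 ≈ 1.6397e-5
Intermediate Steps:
s(w, A) = 2 + A (s(w, A) = 5 + (-3 + A) = 2 + A)
G = 1419636/5 (G = 283927 + 1/(2 + 3) = 283927 + 1/5 = 283927 + ⅕ = 1419636/5 ≈ 2.8393e+5)
1/(G - 222940) = 1/(1419636/5 - 222940) = 1/(304936/5) = 5/304936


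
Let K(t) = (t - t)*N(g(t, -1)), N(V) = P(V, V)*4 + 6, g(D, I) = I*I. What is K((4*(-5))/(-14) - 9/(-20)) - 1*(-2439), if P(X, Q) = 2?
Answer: 2439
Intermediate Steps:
g(D, I) = I**2
N(V) = 14 (N(V) = 2*4 + 6 = 8 + 6 = 14)
K(t) = 0 (K(t) = (t - t)*14 = 0*14 = 0)
K((4*(-5))/(-14) - 9/(-20)) - 1*(-2439) = 0 - 1*(-2439) = 0 + 2439 = 2439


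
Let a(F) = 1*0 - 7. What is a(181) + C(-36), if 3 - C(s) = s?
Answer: 32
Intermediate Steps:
a(F) = -7 (a(F) = 0 - 7 = -7)
C(s) = 3 - s
a(181) + C(-36) = -7 + (3 - 1*(-36)) = -7 + (3 + 36) = -7 + 39 = 32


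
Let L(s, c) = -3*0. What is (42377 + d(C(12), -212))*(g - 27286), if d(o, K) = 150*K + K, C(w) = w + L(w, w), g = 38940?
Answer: 120793710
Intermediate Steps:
L(s, c) = 0
C(w) = w (C(w) = w + 0 = w)
d(o, K) = 151*K
(42377 + d(C(12), -212))*(g - 27286) = (42377 + 151*(-212))*(38940 - 27286) = (42377 - 32012)*11654 = 10365*11654 = 120793710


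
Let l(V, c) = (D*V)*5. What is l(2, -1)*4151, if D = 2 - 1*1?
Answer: 41510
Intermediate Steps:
D = 1 (D = 2 - 1 = 1)
l(V, c) = 5*V (l(V, c) = (1*V)*5 = V*5 = 5*V)
l(2, -1)*4151 = (5*2)*4151 = 10*4151 = 41510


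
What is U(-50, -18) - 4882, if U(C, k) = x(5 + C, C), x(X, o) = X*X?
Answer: -2857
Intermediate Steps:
x(X, o) = X²
U(C, k) = (5 + C)²
U(-50, -18) - 4882 = (5 - 50)² - 4882 = (-45)² - 4882 = 2025 - 4882 = -2857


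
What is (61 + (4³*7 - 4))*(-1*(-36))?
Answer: 18180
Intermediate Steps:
(61 + (4³*7 - 4))*(-1*(-36)) = (61 + (64*7 - 4))*36 = (61 + (448 - 4))*36 = (61 + 444)*36 = 505*36 = 18180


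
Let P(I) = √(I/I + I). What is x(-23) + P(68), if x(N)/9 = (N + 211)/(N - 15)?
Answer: -846/19 + √69 ≈ -36.220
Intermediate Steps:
x(N) = 9*(211 + N)/(-15 + N) (x(N) = 9*((N + 211)/(N - 15)) = 9*((211 + N)/(-15 + N)) = 9*(211 + N)/(-15 + N))
P(I) = √(1 + I)
x(-23) + P(68) = 9*(211 - 23)/(-15 - 23) + √(1 + 68) = 9*188/(-38) + √69 = 9*(-1/38)*188 + √69 = -846/19 + √69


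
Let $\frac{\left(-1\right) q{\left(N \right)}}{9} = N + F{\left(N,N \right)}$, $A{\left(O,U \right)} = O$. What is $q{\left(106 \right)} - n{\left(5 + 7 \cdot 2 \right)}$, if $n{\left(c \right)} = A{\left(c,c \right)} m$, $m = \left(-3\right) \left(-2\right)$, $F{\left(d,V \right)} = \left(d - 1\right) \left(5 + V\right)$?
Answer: $-105963$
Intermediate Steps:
$F{\left(d,V \right)} = \left(-1 + d\right) \left(5 + V\right)$
$m = 6$
$n{\left(c \right)} = 6 c$ ($n{\left(c \right)} = c 6 = 6 c$)
$q{\left(N \right)} = 45 - 45 N - 9 N^{2}$ ($q{\left(N \right)} = - 9 \left(N + \left(-5 - N + 5 N + N N\right)\right) = - 9 \left(N + \left(-5 - N + 5 N + N^{2}\right)\right) = - 9 \left(N + \left(-5 + N^{2} + 4 N\right)\right) = - 9 \left(-5 + N^{2} + 5 N\right) = 45 - 45 N - 9 N^{2}$)
$q{\left(106 \right)} - n{\left(5 + 7 \cdot 2 \right)} = \left(45 - 4770 - 9 \cdot 106^{2}\right) - 6 \left(5 + 7 \cdot 2\right) = \left(45 - 4770 - 101124\right) - 6 \left(5 + 14\right) = \left(45 - 4770 - 101124\right) - 6 \cdot 19 = -105849 - 114 = -105963$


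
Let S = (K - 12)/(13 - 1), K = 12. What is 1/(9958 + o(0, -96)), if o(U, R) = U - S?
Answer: 1/9958 ≈ 0.00010042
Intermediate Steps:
S = 0 (S = (12 - 12)/(13 - 1) = 0/12 = 0*(1/12) = 0)
o(U, R) = U (o(U, R) = U - 1*0 = U + 0 = U)
1/(9958 + o(0, -96)) = 1/(9958 + 0) = 1/9958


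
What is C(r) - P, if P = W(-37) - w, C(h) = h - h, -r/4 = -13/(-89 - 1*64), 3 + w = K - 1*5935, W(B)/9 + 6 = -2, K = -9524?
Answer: -15390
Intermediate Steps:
W(B) = -72 (W(B) = -54 + 9*(-2) = -54 - 18 = -72)
w = -15462 (w = -3 + (-9524 - 1*5935) = -3 + (-9524 - 5935) = -3 - 15459 = -15462)
r = -52/153 (r = -(-52)/(-89 - 1*64) = -(-52)/(-89 - 64) = -(-52)/(-153) = -(-52)*(-1)/153 = -4*13/153 = -52/153 ≈ -0.33987)
C(h) = 0
P = 15390 (P = -72 - 1*(-15462) = -72 + 15462 = 15390)
C(r) - P = 0 - 1*15390 = 0 - 15390 = -15390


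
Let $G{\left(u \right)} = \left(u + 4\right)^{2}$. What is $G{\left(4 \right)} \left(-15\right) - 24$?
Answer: $-984$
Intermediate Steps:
$G{\left(u \right)} = \left(4 + u\right)^{2}$
$G{\left(4 \right)} \left(-15\right) - 24 = \left(4 + 4\right)^{2} \left(-15\right) - 24 = 8^{2} \left(-15\right) - 24 = 64 \left(-15\right) - 24 = -960 - 24 = -984$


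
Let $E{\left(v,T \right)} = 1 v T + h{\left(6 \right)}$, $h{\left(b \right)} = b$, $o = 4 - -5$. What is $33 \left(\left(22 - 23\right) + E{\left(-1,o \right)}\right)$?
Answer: $-132$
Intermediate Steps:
$o = 9$ ($o = 4 + 5 = 9$)
$E{\left(v,T \right)} = 6 + T v$ ($E{\left(v,T \right)} = 1 v T + 6 = v T + 6 = T v + 6 = 6 + T v$)
$33 \left(\left(22 - 23\right) + E{\left(-1,o \right)}\right) = 33 \left(\left(22 - 23\right) + \left(6 + 9 \left(-1\right)\right)\right) = 33 \left(-1 + \left(6 - 9\right)\right) = 33 \left(-1 - 3\right) = 33 \left(-4\right) = -132$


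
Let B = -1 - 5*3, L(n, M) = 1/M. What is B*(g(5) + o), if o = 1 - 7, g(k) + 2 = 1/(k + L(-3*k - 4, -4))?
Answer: 2368/19 ≈ 124.63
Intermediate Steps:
g(k) = -2 + 1/(-¼ + k) (g(k) = -2 + 1/(k + 1/(-4)) = -2 + 1/(k - ¼) = -2 + 1/(-¼ + k))
B = -16 (B = -1 - 15 = -16)
o = -6
B*(g(5) + o) = -16*(2*(3 - 4*5)/(-1 + 4*5) - 6) = -16*(2*(3 - 20)/(-1 + 20) - 6) = -16*(2*(-17)/19 - 6) = -16*(2*(1/19)*(-17) - 6) = -16*(-34/19 - 6) = -16*(-148/19) = 2368/19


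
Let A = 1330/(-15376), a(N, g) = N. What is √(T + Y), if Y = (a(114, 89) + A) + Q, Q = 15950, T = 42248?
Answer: √896603982/124 ≈ 241.48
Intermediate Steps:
A = -665/7688 (A = 1330*(-1/15376) = -665/7688 ≈ -0.086498)
Y = 123499367/7688 (Y = (114 - 665/7688) + 15950 = 875767/7688 + 15950 = 123499367/7688 ≈ 16064.)
√(T + Y) = √(42248 + 123499367/7688) = √(448301991/7688) = √896603982/124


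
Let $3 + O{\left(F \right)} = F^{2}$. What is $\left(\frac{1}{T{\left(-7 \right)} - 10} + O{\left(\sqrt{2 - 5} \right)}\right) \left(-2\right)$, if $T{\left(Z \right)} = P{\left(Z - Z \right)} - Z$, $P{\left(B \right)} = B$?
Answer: $\frac{38}{3} \approx 12.667$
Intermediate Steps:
$T{\left(Z \right)} = - Z$ ($T{\left(Z \right)} = \left(Z - Z\right) - Z = 0 - Z = - Z$)
$O{\left(F \right)} = -3 + F^{2}$
$\left(\frac{1}{T{\left(-7 \right)} - 10} + O{\left(\sqrt{2 - 5} \right)}\right) \left(-2\right) = \left(\frac{1}{\left(-1\right) \left(-7\right) - 10} - \left(3 - \left(\sqrt{2 - 5}\right)^{2}\right)\right) \left(-2\right) = \left(\frac{1}{7 - 10} - \left(3 - \left(\sqrt{-3}\right)^{2}\right)\right) \left(-2\right) = \left(\frac{1}{-3} - \left(3 - \left(i \sqrt{3}\right)^{2}\right)\right) \left(-2\right) = \left(- \frac{1}{3} - 6\right) \left(-2\right) = \left(- \frac{19}{3}\right) \left(-2\right) = \frac{38}{3}$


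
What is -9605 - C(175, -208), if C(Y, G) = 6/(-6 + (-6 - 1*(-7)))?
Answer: -48019/5 ≈ -9603.8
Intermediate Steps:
C(Y, G) = -6/5 (C(Y, G) = 6/(-6 + (-6 + 7)) = 6/(-6 + 1) = 6/(-5) = -1/5*6 = -6/5)
-9605 - C(175, -208) = -9605 - 1*(-6/5) = -9605 + 6/5 = -48019/5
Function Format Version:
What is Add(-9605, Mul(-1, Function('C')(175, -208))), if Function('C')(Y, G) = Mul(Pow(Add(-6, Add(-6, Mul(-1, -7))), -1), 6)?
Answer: Rational(-48019, 5) ≈ -9603.8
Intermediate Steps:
Function('C')(Y, G) = Rational(-6, 5) (Function('C')(Y, G) = Mul(Pow(Add(-6, Add(-6, 7)), -1), 6) = Mul(Pow(Add(-6, 1), -1), 6) = Mul(Pow(-5, -1), 6) = Mul(Rational(-1, 5), 6) = Rational(-6, 5))
Add(-9605, Mul(-1, Function('C')(175, -208))) = Add(-9605, Mul(-1, Rational(-6, 5))) = Add(-9605, Rational(6, 5)) = Rational(-48019, 5)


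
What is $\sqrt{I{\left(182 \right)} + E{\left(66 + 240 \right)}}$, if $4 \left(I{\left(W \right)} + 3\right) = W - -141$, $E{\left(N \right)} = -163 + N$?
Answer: $\frac{\sqrt{883}}{2} \approx 14.858$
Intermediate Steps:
$I{\left(W \right)} = \frac{129}{4} + \frac{W}{4}$ ($I{\left(W \right)} = -3 + \frac{W - -141}{4} = -3 + \frac{W + 141}{4} = -3 + \frac{141 + W}{4} = -3 + \left(\frac{141}{4} + \frac{W}{4}\right) = \frac{129}{4} + \frac{W}{4}$)
$\sqrt{I{\left(182 \right)} + E{\left(66 + 240 \right)}} = \sqrt{\left(\frac{129}{4} + \frac{1}{4} \cdot 182\right) + \left(-163 + \left(66 + 240\right)\right)} = \sqrt{\left(\frac{129}{4} + \frac{91}{2}\right) + \left(-163 + 306\right)} = \sqrt{\frac{311}{4} + 143} = \sqrt{\frac{883}{4}} = \frac{\sqrt{883}}{2}$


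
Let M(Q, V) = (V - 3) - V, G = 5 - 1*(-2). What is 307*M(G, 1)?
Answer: -921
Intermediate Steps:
G = 7 (G = 5 + 2 = 7)
M(Q, V) = -3 (M(Q, V) = (-3 + V) - V = -3)
307*M(G, 1) = 307*(-3) = -921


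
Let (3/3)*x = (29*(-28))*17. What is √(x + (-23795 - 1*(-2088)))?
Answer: I*√35511 ≈ 188.44*I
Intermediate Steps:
x = -13804 (x = (29*(-28))*17 = -812*17 = -13804)
√(x + (-23795 - 1*(-2088))) = √(-13804 + (-23795 - 1*(-2088))) = √(-13804 + (-23795 + 2088)) = √(-13804 - 21707) = √(-35511) = I*√35511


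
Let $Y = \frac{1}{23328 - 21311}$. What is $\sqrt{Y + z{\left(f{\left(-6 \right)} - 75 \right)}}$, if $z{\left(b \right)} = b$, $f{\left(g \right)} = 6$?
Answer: $\frac{2 i \sqrt{70177481}}{2017} \approx 8.3066 i$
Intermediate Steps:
$Y = \frac{1}{2017}$ ($Y = \frac{1}{23328 - 21311} = \frac{1}{2017} \approx 0.00049579$)
$\sqrt{Y + z{\left(f{\left(-6 \right)} - 75 \right)}} = \sqrt{\frac{1}{2017} + \left(6 - 75\right)} = \sqrt{\frac{1}{2017} - 69} = \sqrt{- \frac{139172}{2017}} = \frac{2 i \sqrt{70177481}}{2017}$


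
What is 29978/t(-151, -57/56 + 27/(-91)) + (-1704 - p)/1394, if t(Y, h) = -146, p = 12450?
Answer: -10963954/50881 ≈ -215.48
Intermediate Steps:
29978/t(-151, -57/56 + 27/(-91)) + (-1704 - p)/1394 = 29978/(-146) + (-1704 - 1*12450)/1394 = 29978*(-1/146) + (-1704 - 12450)*(1/1394) = -14989/73 - 14154*1/1394 = -14989/73 - 7077/697 = -10963954/50881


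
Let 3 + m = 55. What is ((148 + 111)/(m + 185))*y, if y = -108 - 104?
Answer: -54908/237 ≈ -231.68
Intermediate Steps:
m = 52 (m = -3 + 55 = 52)
y = -212
((148 + 111)/(m + 185))*y = ((148 + 111)/(52 + 185))*(-212) = (259/237)*(-212) = -54908/237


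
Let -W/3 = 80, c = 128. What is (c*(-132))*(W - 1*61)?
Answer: 5085696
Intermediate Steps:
W = -240 (W = -3*80 = -240)
(c*(-132))*(W - 1*61) = (128*(-132))*(-240 - 1*61) = -16896*(-240 - 61) = -16896*(-301) = 5085696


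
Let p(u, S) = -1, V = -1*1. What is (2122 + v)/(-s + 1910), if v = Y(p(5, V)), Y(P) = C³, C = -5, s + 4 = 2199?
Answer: -1997/285 ≈ -7.0070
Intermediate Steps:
s = 2195 (s = -4 + 2199 = 2195)
V = -1
Y(P) = -125 (Y(P) = (-5)³ = -125)
v = -125
(2122 + v)/(-s + 1910) = (2122 - 125)/(-1*2195 + 1910) = 1997/(-2195 + 1910) = 1997/(-285) = 1997*(-1/285) = -1997/285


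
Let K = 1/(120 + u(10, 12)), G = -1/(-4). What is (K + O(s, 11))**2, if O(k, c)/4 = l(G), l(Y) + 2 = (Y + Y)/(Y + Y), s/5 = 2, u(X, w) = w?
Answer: 277729/17424 ≈ 15.939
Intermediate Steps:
s = 10 (s = 5*2 = 10)
G = 1/4 (G = -1*(-1/4) = 1/4 ≈ 0.25000)
l(Y) = -1 (l(Y) = -2 + (Y + Y)/(Y + Y) = -2 + (2*Y)/((2*Y)) = -2 + (2*Y)*(1/(2*Y)) = -2 + 1 = -1)
O(k, c) = -4 (O(k, c) = 4*(-1) = -4)
K = 1/132 (K = 1/(120 + 12) = 1/132 ≈ 0.0075758)
(K + O(s, 11))**2 = (1/132 - 4)**2 = (-527/132)**2 = 277729/17424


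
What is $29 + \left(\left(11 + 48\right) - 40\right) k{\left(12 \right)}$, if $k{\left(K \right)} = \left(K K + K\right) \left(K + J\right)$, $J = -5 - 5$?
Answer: $5957$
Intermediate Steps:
$J = -10$
$k{\left(K \right)} = \left(-10 + K\right) \left(K + K^{2}\right)$ ($k{\left(K \right)} = \left(K K + K\right) \left(K - 10\right) = \left(K^{2} + K\right) \left(-10 + K\right) = \left(K + K^{2}\right) \left(-10 + K\right) = \left(-10 + K\right) \left(K + K^{2}\right)$)
$29 + \left(\left(11 + 48\right) - 40\right) k{\left(12 \right)} = 29 + \left(\left(11 + 48\right) - 40\right) 12 \left(-10 + 12^{2} - 108\right) = 29 + \left(59 - 40\right) 12 \left(-10 + 144 - 108\right) = 29 + 19 \cdot 12 \cdot 26 = 29 + 19 \cdot 312 = 29 + 5928 = 5957$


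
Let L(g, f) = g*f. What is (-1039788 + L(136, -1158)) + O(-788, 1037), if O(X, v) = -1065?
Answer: -1198341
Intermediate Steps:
L(g, f) = f*g
(-1039788 + L(136, -1158)) + O(-788, 1037) = (-1039788 - 1158*136) - 1065 = (-1039788 - 157488) - 1065 = -1197276 - 1065 = -1198341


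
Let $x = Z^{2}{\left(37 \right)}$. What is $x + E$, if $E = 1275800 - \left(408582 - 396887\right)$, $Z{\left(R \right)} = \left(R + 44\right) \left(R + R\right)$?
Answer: $37192141$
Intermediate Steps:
$Z{\left(R \right)} = 2 R \left(44 + R\right)$ ($Z{\left(R \right)} = \left(44 + R\right) 2 R = 2 R \left(44 + R\right)$)
$E = 1264105$ ($E = 1275800 - \left(408582 - 396887\right) = 1275800 - 11695 = 1264105$)
$x = 35928036$ ($x = \left(2 \cdot 37 \left(44 + 37\right)\right)^{2} = \left(2 \cdot 37 \cdot 81\right)^{2} = 5994^{2} = 35928036$)
$x + E = 35928036 + 1264105 = 37192141$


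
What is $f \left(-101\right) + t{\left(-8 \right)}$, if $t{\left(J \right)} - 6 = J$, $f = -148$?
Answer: $14946$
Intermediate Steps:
$t{\left(J \right)} = 6 + J$
$f \left(-101\right) + t{\left(-8 \right)} = \left(-148\right) \left(-101\right) + \left(6 - 8\right) = 14948 - 2 = 14946$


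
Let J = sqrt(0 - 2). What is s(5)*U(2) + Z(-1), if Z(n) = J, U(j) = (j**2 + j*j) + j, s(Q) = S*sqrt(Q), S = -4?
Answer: -40*sqrt(5) + I*sqrt(2) ≈ -89.443 + 1.4142*I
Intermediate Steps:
s(Q) = -4*sqrt(Q)
U(j) = j + 2*j**2 (U(j) = (j**2 + j**2) + j = 2*j**2 + j = j + 2*j**2)
J = I*sqrt(2) (J = sqrt(-2) = I*sqrt(2) ≈ 1.4142*I)
Z(n) = I*sqrt(2)
s(5)*U(2) + Z(-1) = (-4*sqrt(5))*(2*(1 + 2*2)) + I*sqrt(2) = (-4*sqrt(5))*(2*(1 + 4)) + I*sqrt(2) = (-4*sqrt(5))*(2*5) + I*sqrt(2) = -4*sqrt(5)*10 + I*sqrt(2) = -40*sqrt(5) + I*sqrt(2)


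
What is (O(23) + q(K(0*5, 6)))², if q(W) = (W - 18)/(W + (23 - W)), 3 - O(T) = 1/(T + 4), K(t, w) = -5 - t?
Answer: 2809/729 ≈ 3.8532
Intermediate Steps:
O(T) = 3 - 1/(4 + T) (O(T) = 3 - 1/(T + 4) = 3 - 1/(4 + T))
q(W) = -18/23 + W/23 (q(W) = (-18 + W)/23 = (-18 + W)*(1/23) = -18/23 + W/23)
(O(23) + q(K(0*5, 6)))² = ((11 + 3*23)/(4 + 23) + (-18/23 + (-5 - 0*5)/23))² = ((11 + 69)/27 + (-18/23 + (-5 - 1*0)/23))² = ((1/27)*80 + (-18/23 + (-5 + 0)/23))² = (80/27 + (-18/23 + (1/23)*(-5)))² = (80/27 + (-18/23 - 5/23))² = (80/27 - 1)² = (53/27)² = 2809/729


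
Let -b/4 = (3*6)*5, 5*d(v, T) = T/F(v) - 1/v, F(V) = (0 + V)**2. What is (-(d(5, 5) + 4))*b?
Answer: 1440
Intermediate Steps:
F(V) = V**2
d(v, T) = -1/(5*v) + T/(5*v**2) (d(v, T) = (T/(v**2) - 1/v)/5 = (T/v**2 - 1/v)/5 = (-1/v + T/v**2)/5 = -1/(5*v) + T/(5*v**2))
b = -360 (b = -4*3*6*5 = -72*5 = -4*90 = -360)
(-(d(5, 5) + 4))*b = -((1/5)*(5 - 1*5)/5**2 + 4)*(-360) = -((1/5)*(1/25)*(5 - 5) + 4)*(-360) = -((1/5)*(1/25)*0 + 4)*(-360) = -(0 + 4)*(-360) = -1*4*(-360) = -4*(-360) = 1440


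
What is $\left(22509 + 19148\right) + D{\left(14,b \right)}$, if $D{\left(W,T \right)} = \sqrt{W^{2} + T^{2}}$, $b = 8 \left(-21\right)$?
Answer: $41657 + 14 \sqrt{145} \approx 41826.0$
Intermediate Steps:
$b = -168$
$D{\left(W,T \right)} = \sqrt{T^{2} + W^{2}}$
$\left(22509 + 19148\right) + D{\left(14,b \right)} = \left(22509 + 19148\right) + \sqrt{\left(-168\right)^{2} + 14^{2}} = 41657 + \sqrt{28224 + 196} = 41657 + \sqrt{28420} = 41657 + 14 \sqrt{145}$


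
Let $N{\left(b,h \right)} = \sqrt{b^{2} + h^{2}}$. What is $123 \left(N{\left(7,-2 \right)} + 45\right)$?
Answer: $5535 + 123 \sqrt{53} \approx 6430.5$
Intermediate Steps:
$123 \left(N{\left(7,-2 \right)} + 45\right) = 123 \left(\sqrt{7^{2} + \left(-2\right)^{2}} + 45\right) = 123 \left(\sqrt{49 + 4} + 45\right) = 123 \left(\sqrt{53} + 45\right) = 123 \left(45 + \sqrt{53}\right) = 5535 + 123 \sqrt{53}$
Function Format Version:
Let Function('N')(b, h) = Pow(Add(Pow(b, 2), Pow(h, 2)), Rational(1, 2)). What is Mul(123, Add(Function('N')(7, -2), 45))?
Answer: Add(5535, Mul(123, Pow(53, Rational(1, 2)))) ≈ 6430.5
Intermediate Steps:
Mul(123, Add(Function('N')(7, -2), 45)) = Mul(123, Add(Pow(Add(Pow(7, 2), Pow(-2, 2)), Rational(1, 2)), 45)) = Mul(123, Add(Pow(Add(49, 4), Rational(1, 2)), 45)) = Mul(123, Add(Pow(53, Rational(1, 2)), 45)) = Mul(123, Add(45, Pow(53, Rational(1, 2)))) = Add(5535, Mul(123, Pow(53, Rational(1, 2))))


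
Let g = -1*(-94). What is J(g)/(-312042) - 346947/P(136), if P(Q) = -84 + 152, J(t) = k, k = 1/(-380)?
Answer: -10284893398513/2015791320 ≈ -5102.2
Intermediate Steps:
k = -1/380 ≈ -0.0026316
g = 94
J(t) = -1/380
P(Q) = 68
J(g)/(-312042) - 346947/P(136) = -1/380/(-312042) - 346947/68 = -1/380*(-1/312042) - 346947*1/68 = 1/118575960 - 346947/68 = -10284893398513/2015791320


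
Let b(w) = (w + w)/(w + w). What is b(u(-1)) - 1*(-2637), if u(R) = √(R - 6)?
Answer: 2638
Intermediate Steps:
u(R) = √(-6 + R)
b(w) = 1 (b(w) = (2*w)/((2*w)) = (2*w)*(1/(2*w)) = 1)
b(u(-1)) - 1*(-2637) = 1 - 1*(-2637) = 1 + 2637 = 2638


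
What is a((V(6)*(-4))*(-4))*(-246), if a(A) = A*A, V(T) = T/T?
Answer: -62976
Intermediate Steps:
V(T) = 1
a(A) = A²
a((V(6)*(-4))*(-4))*(-246) = ((1*(-4))*(-4))²*(-246) = (-4*(-4))²*(-246) = 16²*(-246) = 256*(-246) = -62976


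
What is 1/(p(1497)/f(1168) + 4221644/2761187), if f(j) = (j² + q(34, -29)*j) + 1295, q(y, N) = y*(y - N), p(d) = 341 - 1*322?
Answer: 10678545574125/16326732927053 ≈ 0.65405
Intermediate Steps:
p(d) = 19 (p(d) = 341 - 322 = 19)
f(j) = 1295 + j² + 2142*j (f(j) = (j² + (34*(34 - 1*(-29)))*j) + 1295 = (j² + (34*(34 + 29))*j) + 1295 = (j² + (34*63)*j) + 1295 = (j² + 2142*j) + 1295 = 1295 + j² + 2142*j)
1/(p(1497)/f(1168) + 4221644/2761187) = 1/(19/(1295 + 1168² + 2142*1168) + 4221644/2761187) = 1/(19/(1295 + 1364224 + 2501856) + 4221644*(1/2761187)) = 1/(19/3867375 + 4221644/2761187) = 1/(16326732927053/10678545574125) = 10678545574125/16326732927053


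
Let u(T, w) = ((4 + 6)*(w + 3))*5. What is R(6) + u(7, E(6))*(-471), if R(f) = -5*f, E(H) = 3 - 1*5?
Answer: -23580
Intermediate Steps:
E(H) = -2 (E(H) = 3 - 5 = -2)
u(T, w) = 150 + 50*w (u(T, w) = (10*(3 + w))*5 = (30 + 10*w)*5 = 150 + 50*w)
R(6) + u(7, E(6))*(-471) = -5*6 + (150 + 50*(-2))*(-471) = -30 + (150 - 100)*(-471) = -30 + 50*(-471) = -30 - 23550 = -23580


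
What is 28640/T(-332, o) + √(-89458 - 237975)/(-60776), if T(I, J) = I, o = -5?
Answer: -7160/83 - I*√327433/60776 ≈ -86.265 - 0.0094152*I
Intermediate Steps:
28640/T(-332, o) + √(-89458 - 237975)/(-60776) = 28640/(-332) + √(-89458 - 237975)/(-60776) = 28640*(-1/332) + √(-327433)*(-1/60776) = -7160/83 + (I*√327433)*(-1/60776) = -7160/83 - I*√327433/60776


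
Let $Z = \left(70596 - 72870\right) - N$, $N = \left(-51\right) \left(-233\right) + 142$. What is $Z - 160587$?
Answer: $-174886$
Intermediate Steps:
$N = 12025$ ($N = 11883 + 142 = 12025$)
$Z = -14299$ ($Z = \left(70596 - 72870\right) - 12025 = -2274 - 12025 = -14299$)
$Z - 160587 = -14299 - 160587 = -174886$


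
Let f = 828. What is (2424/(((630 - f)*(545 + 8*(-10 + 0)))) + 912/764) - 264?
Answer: -770334784/2930895 ≈ -262.83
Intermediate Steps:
(2424/(((630 - f)*(545 + 8*(-10 + 0)))) + 912/764) - 264 = (2424/(((630 - 1*828)*(545 + 8*(-10 + 0)))) + 912/764) - 264 = (2424/(((630 - 828)*(545 + 8*(-10)))) + 912*(1/764)) - 264 = (2424/((-198*(545 - 80))) + 228/191) - 264 = (2424/((-198*465)) + 228/191) - 264 = (2424/(-92070) + 228/191) - 264 = (2424*(-1/92070) + 228/191) - 264 = (-404/15345 + 228/191) - 264 = 3421496/2930895 - 264 = -770334784/2930895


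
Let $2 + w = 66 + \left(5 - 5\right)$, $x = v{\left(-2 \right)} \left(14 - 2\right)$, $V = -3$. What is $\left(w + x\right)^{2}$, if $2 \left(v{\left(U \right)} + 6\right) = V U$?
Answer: $784$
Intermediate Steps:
$v{\left(U \right)} = -6 - \frac{3 U}{2}$ ($v{\left(U \right)} = -6 + \frac{\left(-3\right) U}{2} = -6 - \frac{3 U}{2}$)
$x = -36$ ($x = \left(-6 - -3\right) \left(14 - 2\right) = \left(-6 + 3\right) 12 = \left(-3\right) 12 = -36$)
$w = 64$ ($w = -2 + \left(66 + \left(5 - 5\right)\right) = -2 + \left(66 + 0\right) = -2 + 66 = 64$)
$\left(w + x\right)^{2} = \left(64 - 36\right)^{2} = 28^{2} = 784$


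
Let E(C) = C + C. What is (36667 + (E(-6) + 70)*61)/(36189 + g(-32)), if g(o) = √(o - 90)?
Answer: 1454978745/1309643843 - 40205*I*√122/1309643843 ≈ 1.111 - 0.00033908*I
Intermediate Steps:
E(C) = 2*C
g(o) = √(-90 + o)
(36667 + (E(-6) + 70)*61)/(36189 + g(-32)) = (36667 + (2*(-6) + 70)*61)/(36189 + √(-90 - 32)) = (36667 + (-12 + 70)*61)/(36189 + √(-122)) = (36667 + 58*61)/(36189 + I*√122) = (36667 + 3538)/(36189 + I*√122) = 40205/(36189 + I*√122)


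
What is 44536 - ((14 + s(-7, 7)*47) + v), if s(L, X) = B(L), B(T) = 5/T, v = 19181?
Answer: 177622/7 ≈ 25375.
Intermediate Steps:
s(L, X) = 5/L
44536 - ((14 + s(-7, 7)*47) + v) = 44536 - ((14 + (5/(-7))*47) + 19181) = 44536 - ((14 + (5*(-1/7))*47) + 19181) = 44536 - ((14 - 5/7*47) + 19181) = 44536 - ((14 - 235/7) + 19181) = 44536 - (-137/7 + 19181) = 44536 - 1*134130/7 = 44536 - 134130/7 = 177622/7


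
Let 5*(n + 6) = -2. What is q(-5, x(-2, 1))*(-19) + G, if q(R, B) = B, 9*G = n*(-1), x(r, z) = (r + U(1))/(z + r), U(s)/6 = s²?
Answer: 3452/45 ≈ 76.711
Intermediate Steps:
U(s) = 6*s²
n = -32/5 (n = -6 + (⅕)*(-2) = -6 - ⅖ = -32/5 ≈ -6.4000)
x(r, z) = (6 + r)/(r + z) (x(r, z) = (r + 6*1²)/(z + r) = (r + 6*1)/(r + z) = (r + 6)/(r + z) = (6 + r)/(r + z))
G = 32/45 (G = (-32/5*(-1))/9 = (⅑)*(32/5) = 32/45 ≈ 0.71111)
q(-5, x(-2, 1))*(-19) + G = ((6 - 2)/(-2 + 1))*(-19) + 32/45 = (4/(-1))*(-19) + 32/45 = -1*4*(-19) + 32/45 = -4*(-19) + 32/45 = 76 + 32/45 = 3452/45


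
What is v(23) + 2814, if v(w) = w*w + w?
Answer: 3366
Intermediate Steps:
v(w) = w + w² (v(w) = w² + w = w + w²)
v(23) + 2814 = 23*(1 + 23) + 2814 = 23*24 + 2814 = 552 + 2814 = 3366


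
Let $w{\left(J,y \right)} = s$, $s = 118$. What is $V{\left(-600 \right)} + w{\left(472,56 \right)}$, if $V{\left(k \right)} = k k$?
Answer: $360118$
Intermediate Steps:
$V{\left(k \right)} = k^{2}$
$w{\left(J,y \right)} = 118$
$V{\left(-600 \right)} + w{\left(472,56 \right)} = \left(-600\right)^{2} + 118 = 360000 + 118 = 360118$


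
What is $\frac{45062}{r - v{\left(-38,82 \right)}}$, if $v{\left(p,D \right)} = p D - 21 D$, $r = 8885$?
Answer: $\frac{45062}{13723} \approx 3.2837$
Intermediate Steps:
$v{\left(p,D \right)} = - 21 D + D p$ ($v{\left(p,D \right)} = D p - 21 D = - 21 D + D p$)
$\frac{45062}{r - v{\left(-38,82 \right)}} = \frac{45062}{8885 - 82 \left(-21 - 38\right)} = \frac{45062}{8885 - 82 \left(-59\right)} = \frac{45062}{8885 - -4838} = \frac{45062}{8885 + 4838} = \frac{45062}{13723}$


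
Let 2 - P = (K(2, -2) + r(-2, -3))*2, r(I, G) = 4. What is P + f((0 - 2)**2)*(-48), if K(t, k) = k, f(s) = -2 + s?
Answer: -98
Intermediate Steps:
P = -2 (P = 2 - (-2 + 4)*2 = 2 - 2*2 = 2 - 1*4 = 2 - 4 = -2)
P + f((0 - 2)**2)*(-48) = -2 + (-2 + (0 - 2)**2)*(-48) = -2 + (-2 + (-2)**2)*(-48) = -2 + (-2 + 4)*(-48) = -2 + 2*(-48) = -2 - 96 = -98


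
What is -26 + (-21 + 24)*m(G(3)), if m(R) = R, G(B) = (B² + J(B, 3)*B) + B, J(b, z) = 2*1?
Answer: 28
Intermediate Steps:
J(b, z) = 2
G(B) = B² + 3*B (G(B) = (B² + 2*B) + B = B² + 3*B)
-26 + (-21 + 24)*m(G(3)) = -26 + (-21 + 24)*(3*(3 + 3)) = -26 + 3*(3*6) = -26 + 3*18 = -26 + 54 = 28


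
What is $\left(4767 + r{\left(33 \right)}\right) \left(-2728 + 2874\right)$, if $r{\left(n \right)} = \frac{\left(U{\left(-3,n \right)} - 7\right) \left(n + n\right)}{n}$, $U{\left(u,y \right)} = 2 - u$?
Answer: $695398$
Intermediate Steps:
$r{\left(n \right)} = -4$ ($r{\left(n \right)} = \frac{\left(\left(2 - -3\right) - 7\right) \left(n + n\right)}{n} = \frac{\left(\left(2 + 3\right) - 7\right) 2 n}{n} = \frac{\left(5 - 7\right) 2 n}{n} = \frac{\left(-2\right) 2 n}{n} = \frac{\left(-4\right) n}{n} = -4$)
$\left(4767 + r{\left(33 \right)}\right) \left(-2728 + 2874\right) = \left(4767 - 4\right) \left(-2728 + 2874\right) = 4763 \cdot 146 = 695398$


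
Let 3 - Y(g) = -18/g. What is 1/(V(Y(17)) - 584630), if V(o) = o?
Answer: -17/9938641 ≈ -1.7105e-6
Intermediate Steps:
Y(g) = 3 + 18/g (Y(g) = 3 - (-18)/g = 3 + 18/g)
1/(V(Y(17)) - 584630) = 1/((3 + 18/17) - 584630) = 1/(69/17 - 584630) = 1/(-9938641/17) = -17/9938641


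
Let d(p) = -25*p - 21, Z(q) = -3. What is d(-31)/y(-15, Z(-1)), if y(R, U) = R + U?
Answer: -377/9 ≈ -41.889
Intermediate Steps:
d(p) = -21 - 25*p
d(-31)/y(-15, Z(-1)) = (-21 - 25*(-31))/(-15 - 3) = (-21 + 775)/(-18) = 754*(-1/18) = -377/9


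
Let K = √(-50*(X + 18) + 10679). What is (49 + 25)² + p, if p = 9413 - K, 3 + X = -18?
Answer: 14889 - 7*√221 ≈ 14785.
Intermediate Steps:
X = -21 (X = -3 - 18 = -21)
K = 7*√221 (K = √(-50*(-21 + 18) + 10679) = √(-50*(-3) + 10679) = √(150 + 10679) = √10829 = 7*√221 ≈ 104.06)
p = 9413 - 7*√221 ≈ 9308.9
(49 + 25)² + p = (49 + 25)² + (9413 - 7*√221) = 74² + (9413 - 7*√221) = 5476 + (9413 - 7*√221) = 14889 - 7*√221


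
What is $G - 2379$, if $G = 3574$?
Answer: $1195$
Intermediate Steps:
$G - 2379 = 3574 - 2379 = 1195$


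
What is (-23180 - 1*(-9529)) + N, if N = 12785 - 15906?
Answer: -16772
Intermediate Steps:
N = -3121
(-23180 - 1*(-9529)) + N = (-23180 - 1*(-9529)) - 3121 = (-23180 + 9529) - 3121 = -13651 - 3121 = -16772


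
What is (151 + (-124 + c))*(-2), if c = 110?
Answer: -274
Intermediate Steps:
(151 + (-124 + c))*(-2) = (151 + (-124 + 110))*(-2) = (151 - 14)*(-2) = 137*(-2) = -274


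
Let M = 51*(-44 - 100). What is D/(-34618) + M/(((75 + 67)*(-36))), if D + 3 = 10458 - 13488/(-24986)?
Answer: 34839137559/30706269854 ≈ 1.1346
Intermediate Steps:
M = -7344 (M = 51*(-144) = -7344)
D = 130621059/12493 (D = -3 + (10458 - 13488/(-24986)) = -3 + (10458 - 13488*(-1)/24986) = -3 + (10458 - 1*(-6744/12493)) = -3 + (10458 + 6744/12493) = -3 + 130658538/12493 = 130621059/12493 ≈ 10456.)
D/(-34618) + M/(((75 + 67)*(-36))) = (130621059/12493)/(-34618) - 7344*(-1/(36*(75 + 67))) = (130621059/12493)*(-1/34618) - 7344/(142*(-36)) = -130621059/432482674 - 7344/(-5112) = -130621059/432482674 - 7344*(-1/5112) = -130621059/432482674 + 102/71 = 34839137559/30706269854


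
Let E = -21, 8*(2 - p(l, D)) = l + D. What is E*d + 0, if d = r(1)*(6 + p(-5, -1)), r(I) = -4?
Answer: 735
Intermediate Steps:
p(l, D) = 2 - D/8 - l/8 (p(l, D) = 2 - (l + D)/8 = 2 - (D + l)/8 = 2 + (-D/8 - l/8) = 2 - D/8 - l/8)
d = -35 (d = -4*(6 + (2 - 1/8*(-1) - 1/8*(-5))) = -4*(6 + (2 + 1/8 + 5/8)) = -4*(6 + 11/4) = -4*35/4 = -35)
E*d + 0 = -21*(-35) + 0 = 735 + 0 = 735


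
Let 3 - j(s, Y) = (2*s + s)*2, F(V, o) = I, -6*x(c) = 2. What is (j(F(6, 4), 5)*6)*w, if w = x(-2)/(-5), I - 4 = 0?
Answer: -42/5 ≈ -8.4000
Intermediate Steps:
I = 4 (I = 4 + 0 = 4)
x(c) = -⅓ (x(c) = -⅙*2 = -⅓)
F(V, o) = 4
w = 1/15 (w = -⅓/(-5) = -⅓*(-⅕) = 1/15 ≈ 0.066667)
j(s, Y) = 3 - 6*s (j(s, Y) = 3 - (2*s + s)*2 = 3 - 3*s*2 = 3 - 6*s)
(j(F(6, 4), 5)*6)*w = ((3 - 6*4)*6)*(1/15) = ((3 - 24)*6)*(1/15) = -21*6*(1/15) = -126*1/15 = -42/5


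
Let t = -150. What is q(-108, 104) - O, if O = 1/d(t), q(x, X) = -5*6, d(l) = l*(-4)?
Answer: -18001/600 ≈ -30.002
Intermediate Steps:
d(l) = -4*l
q(x, X) = -30
O = 1/600 (O = 1/(-4*(-150)) = 1/600 ≈ 0.0016667)
q(-108, 104) - O = -30 - 1*1/600 = -30 - 1/600 = -18001/600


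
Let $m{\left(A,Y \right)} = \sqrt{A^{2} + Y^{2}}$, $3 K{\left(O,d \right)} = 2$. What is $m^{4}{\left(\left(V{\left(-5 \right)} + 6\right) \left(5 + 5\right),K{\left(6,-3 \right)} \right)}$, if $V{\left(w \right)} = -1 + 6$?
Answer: $\frac{11860081216}{81} \approx 1.4642 \cdot 10^{8}$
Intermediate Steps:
$V{\left(w \right)} = 5$
$K{\left(O,d \right)} = \frac{2}{3}$ ($K{\left(O,d \right)} = \frac{1}{3} \cdot 2 = \frac{2}{3}$)
$m^{4}{\left(\left(V{\left(-5 \right)} + 6\right) \left(5 + 5\right),K{\left(6,-3 \right)} \right)} = \left(\sqrt{\left(\left(5 + 6\right) \left(5 + 5\right)\right)^{2} + \left(\frac{2}{3}\right)^{2}}\right)^{4} = \left(\sqrt{\left(11 \cdot 10\right)^{2} + \frac{4}{9}}\right)^{4} = \left(\sqrt{110^{2} + \frac{4}{9}}\right)^{4} = \left(\sqrt{12100 + \frac{4}{9}}\right)^{4} = \left(\sqrt{\frac{108904}{9}}\right)^{4} = \left(\frac{2 \sqrt{27226}}{3}\right)^{4} = \frac{11860081216}{81}$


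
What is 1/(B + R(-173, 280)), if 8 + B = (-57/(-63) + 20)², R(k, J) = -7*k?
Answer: 441/723244 ≈ 0.00060975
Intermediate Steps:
B = 189193/441 (B = -8 + (-57/(-63) + 20)² = -8 + (-57*(-1/63) + 20)² = -8 + (19/21 + 20)² = -8 + (439/21)² = -8 + 192721/441 = 189193/441 ≈ 429.01)
1/(B + R(-173, 280)) = 1/(189193/441 - 7*(-173)) = 1/(189193/441 + 1211) = 1/(723244/441) = 441/723244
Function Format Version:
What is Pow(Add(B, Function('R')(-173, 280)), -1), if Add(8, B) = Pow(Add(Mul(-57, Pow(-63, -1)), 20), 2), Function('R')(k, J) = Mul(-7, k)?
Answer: Rational(441, 723244) ≈ 0.00060975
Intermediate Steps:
B = Rational(189193, 441) (B = Add(-8, Pow(Add(Mul(-57, Pow(-63, -1)), 20), 2)) = Add(-8, Pow(Add(Mul(-57, Rational(-1, 63)), 20), 2)) = Add(-8, Pow(Add(Rational(19, 21), 20), 2)) = Add(-8, Pow(Rational(439, 21), 2)) = Add(-8, Rational(192721, 441)) = Rational(189193, 441) ≈ 429.01)
Pow(Add(B, Function('R')(-173, 280)), -1) = Pow(Add(Rational(189193, 441), Mul(-7, -173)), -1) = Pow(Add(Rational(189193, 441), 1211), -1) = Pow(Rational(723244, 441), -1) = Rational(441, 723244)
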